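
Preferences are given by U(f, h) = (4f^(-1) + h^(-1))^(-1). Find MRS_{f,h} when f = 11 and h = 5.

For CES with ρ = -1, MRS = (4/1)·(h/f)^2.
At (11, 5): MRS = 100/121.
So at (11, 5) the consumer would give up 100/121 units of h for one more unit of f.

MRS = 100/121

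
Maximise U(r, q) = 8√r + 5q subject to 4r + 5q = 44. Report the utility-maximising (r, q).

MU_r = 8/(2√r), MU_q = 5.
MRS = 8/(2√r) ÷ 5.
Tangency: set MRS = p_r/p_q = 4/5 = 0.8.
MRS depends only on r: 0.8/√r = 0.8 ⇒ √r = 0.8/0.8 = 1 ⇒ r* = 1.
From the budget, 5·q = 44 − 4·1 = 40, so q* = 8.

r* = 1, q* = 8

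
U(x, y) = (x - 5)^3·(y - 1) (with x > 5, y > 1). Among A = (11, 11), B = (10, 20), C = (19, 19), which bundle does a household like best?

Bundle C

Evaluate utility at each bundle:
U(A) = 2160.
U(B) = 2375.
U(C) = 49392.
Highest utility is C, so C ≻ B ≻ A.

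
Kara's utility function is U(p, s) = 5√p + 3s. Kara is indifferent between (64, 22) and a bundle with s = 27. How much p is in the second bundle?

p = 25

U(64, 22) = 106.
Set U(p, 27) = 106 and solve.
With s = 27: 5√p = 106 − 3·27 = 25, so √p = 5 and p = 25.
Check: U(25, 27) = 106.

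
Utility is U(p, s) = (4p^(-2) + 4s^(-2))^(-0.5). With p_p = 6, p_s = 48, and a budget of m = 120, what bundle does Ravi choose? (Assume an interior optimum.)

For CES with ρ = -2, MRS = (s/p)^3.
Tangency: set MRS = p_p/p_s = 6/48 = 0.125.
So (s/p)^3 = 0.125; taking the cube root, s/p = 0.5, i.e. s = 0.5·p.
Substitute into the budget 6·p + 48·s = 120: 30·p = 120, so p* = 4 and s* = 0.5·4 = 2.

p* = 4, s* = 2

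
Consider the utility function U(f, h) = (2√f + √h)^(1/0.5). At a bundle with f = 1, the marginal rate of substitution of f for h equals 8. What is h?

h = 16

For CES with ρ = 0.5, MRS = (2/1)·√(h/f).
Setting (2/1)·√(h/1) = 8 gives √(h/1) = 4, so h/1 = 16 and h = 16.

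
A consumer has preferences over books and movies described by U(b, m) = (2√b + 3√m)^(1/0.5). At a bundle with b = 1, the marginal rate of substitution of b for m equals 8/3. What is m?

For CES with ρ = 0.5, MRS = (2/3)·√(m/b).
Setting (2/3)·√(m/1) = 8/3 gives √(m/1) = 4, so m/1 = 16 and m = 16.

m = 16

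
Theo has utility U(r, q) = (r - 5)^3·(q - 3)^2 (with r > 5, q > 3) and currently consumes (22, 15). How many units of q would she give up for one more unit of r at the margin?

MU_r = 3·(r−5)^2·(q−3)^2, MU_q = 2·(r−5)^3·(q−3).
MRS = (3/2)·(q−3)/(r−5).
At (22, 15): MRS = 18/17.
The indifference curve has slope −18/17 at this bundle.

MRS = 18/17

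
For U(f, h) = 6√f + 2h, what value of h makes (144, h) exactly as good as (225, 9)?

U(225, 9) = 108.
Set U(144, h) = 108 and solve.
With f = 144: √144 = 12, so 2h = 108 − 6·12 = 36 and h = 18.
Check: U(144, 18) = 108.

h = 18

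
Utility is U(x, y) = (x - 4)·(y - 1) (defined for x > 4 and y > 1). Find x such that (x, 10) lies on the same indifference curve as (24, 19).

U(24, 19) = 360.
Set U(x, 10) = 360 and solve.
With y = 10: (10 − 1) = 9, so (x − 4) = 360/9 = 40.
So x = 4 + 40 = 44.
Check: U(44, 10) = 360.

x = 44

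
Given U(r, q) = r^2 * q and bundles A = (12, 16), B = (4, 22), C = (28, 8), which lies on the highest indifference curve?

Bundle C

Evaluate utility at each bundle:
U(A) = 2304.
U(B) = 352.
U(C) = 6272.
Highest utility is C, so C ≻ A ≻ B.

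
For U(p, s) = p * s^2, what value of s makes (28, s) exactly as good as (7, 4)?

U(7, 4) = 112.
Set U(28, s) = 112 and solve.
With p = 28: s^2 = 112/28 = 4; taking the square root, s = 2.
Check: U(28, 2) = 112.

s = 2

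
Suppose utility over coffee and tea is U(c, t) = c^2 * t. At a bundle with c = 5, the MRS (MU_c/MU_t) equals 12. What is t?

t = 30

MU_c = 2·c·t and MU_t = c^2.
MRS = MU_c/MU_t = (2/1)·t/c.
Substitute c = 5: MRS = t/2.5. Setting t/2.5 = 12 gives t = 12·2.5 = 30.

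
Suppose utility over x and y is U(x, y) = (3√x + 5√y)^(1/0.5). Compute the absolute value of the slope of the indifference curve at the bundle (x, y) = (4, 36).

For CES with ρ = 0.5, MRS = (3/5)·√(y/x).
At (4, 36): MRS = 1.8.
So at (4, 36) the consumer would give up 1.8 units of y for one more unit of x.

MRS = 1.8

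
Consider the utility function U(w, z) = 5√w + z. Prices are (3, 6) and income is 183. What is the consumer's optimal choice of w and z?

MU_w = 5/(2√w), MU_z = 1.
MRS = 5/(2√w) ÷ 1.
Tangency: set MRS = p_w/p_z = 3/6 = 0.5.
MRS depends only on w: 2.5/√w = 0.5 ⇒ √w = 2.5/0.5 = 5 ⇒ w* = 25.
From the budget, 6·z = 183 − 3·25 = 108, so z* = 18.

w* = 25, z* = 18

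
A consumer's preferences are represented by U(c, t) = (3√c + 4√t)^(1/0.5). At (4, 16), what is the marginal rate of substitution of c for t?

For CES with ρ = 0.5, MRS = (3/4)·√(t/c).
At (4, 16): MRS = 1.5.
The indifference curve has slope −1.5 at this bundle.

MRS = 1.5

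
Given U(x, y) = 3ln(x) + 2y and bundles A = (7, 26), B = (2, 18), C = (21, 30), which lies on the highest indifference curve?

Evaluate utility at each bundle:
U(A) = 57.838.
U(B) = 38.079.
U(C) = 69.134.
Highest utility is C, so C ≻ A ≻ B.

Bundle C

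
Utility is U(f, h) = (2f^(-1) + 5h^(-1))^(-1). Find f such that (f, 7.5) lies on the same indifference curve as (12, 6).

f = 6

U depends on (f, h) only through S = 2f^(-1) + 5h^(-1), so equal utility means equal S. At (12, 6): S = 1.
With h = 7.5: 5·7.5^(-1) = 2/3, so 2f^(-1) = 1 − 2/3 = 1/3, i.e. f^(-1) = 1/6.
Hence f = 1/(1/6) = 6.
Check: U(6, 7.5) = 1.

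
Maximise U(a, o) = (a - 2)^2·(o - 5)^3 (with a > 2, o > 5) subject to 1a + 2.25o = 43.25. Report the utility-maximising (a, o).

MU_a = 2·(a−2)·(o−5)^3, MU_o = 3·(a−2)^2·(o−5)^2.
MRS = (2/3)·(o−5)/(a−2).
Tangency: set MRS = p_a/p_o = 1/2.25 = 4/9.
So (2/3)·(o − 5)/(a − 2) = 4/9, i.e. (o − 5) = (2/3)·(a − 2).
Rewrite the budget in excess-of-subsistence terms: 1·(a − 2) + 2.25·(o − 5) = 43.25 − 1·2 − 2.25·5 = 30.
Substituting, 2.5·(a − 2) = 30, so a − 2 = 12 and a* = 14.
Then o − 5 = (2/3)·12 = 8, so o* = 13.

a* = 14, o* = 13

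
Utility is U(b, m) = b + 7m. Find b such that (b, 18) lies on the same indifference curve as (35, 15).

b = 14

U(35, 15) = 140.
Set U(b, 18) = 140 and solve.
b + 7·18 = 140 ⇒ b = 14 ⇒ b = 14.
Check: U(14, 18) = 140.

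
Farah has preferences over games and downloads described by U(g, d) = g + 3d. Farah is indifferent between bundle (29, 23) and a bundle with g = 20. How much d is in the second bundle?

U(29, 23) = 98.
Set U(20, d) = 98 and solve.
20 + 3d = 98 ⇒ 3d = 78 ⇒ d = 26.
Check: U(20, 26) = 98.

d = 26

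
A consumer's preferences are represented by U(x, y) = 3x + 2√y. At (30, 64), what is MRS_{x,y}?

MU_x = 3, MU_y = 2/(2√y).
MRS = 3 ÷ (2/(2√y)).
At (30, 64): MRS = 24.
That is, one extra unit of x is worth 24 units of y at the margin.

MRS = 24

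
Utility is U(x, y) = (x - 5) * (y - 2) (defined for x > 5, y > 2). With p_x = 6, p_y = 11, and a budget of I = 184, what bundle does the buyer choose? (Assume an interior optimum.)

MU_x = (y−2), MU_y = (x−5).
MRS = (y−2)/(x−5).
Tangency: set MRS = p_x/p_y = 6/11.
So (y − 2)/(x − 5) = 6/11, i.e. (y − 2) = (6/11)·(x − 5).
Rewrite the budget in excess-of-subsistence terms: 6·(x − 5) + 11·(y − 2) = 184 − 6·5 − 11·2 = 132.
Substituting, 12·(x − 5) = 132, so x − 5 = 11 and x* = 16.
Then y − 2 = (6/11)·11 = 6, so y* = 8.

x* = 16, y* = 8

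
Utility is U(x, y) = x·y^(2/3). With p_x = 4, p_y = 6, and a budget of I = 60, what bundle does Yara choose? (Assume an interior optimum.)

MU_x = y^(2/3) and MU_y = 2/3·x·y^(-1/3).
MRS = MU_x/MU_y = (1.5)·y/x.
Tangency: set MRS = p_x/p_y = 4/6 = 2/3.
So (1.5)·y/x = 2/3, i.e. y = (4/9)·x.
Substitute into the budget 4·x + 6·y = 60: (20/3)·x = 60, so x* = 9.
Then y* = (4/9)·9 = 4.

x* = 9, y* = 4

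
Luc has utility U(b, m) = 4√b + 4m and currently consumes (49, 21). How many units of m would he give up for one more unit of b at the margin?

MRS = 1/14

MU_b = 4/(2√b), MU_m = 4.
MRS = 4/(2√b) ÷ 4.
At (49, 21): MRS = 1/14.
So at (49, 21) the consumer would give up 1/14 units of m for one more unit of b.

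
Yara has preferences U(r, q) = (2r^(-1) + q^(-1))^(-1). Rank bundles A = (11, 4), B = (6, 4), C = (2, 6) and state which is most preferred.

Evaluate utility at each bundle:
U(A) = 2.316.
U(B) = 1.714.
U(C) = 0.857.
Highest utility is A, so A ≻ B ≻ C.

Bundle A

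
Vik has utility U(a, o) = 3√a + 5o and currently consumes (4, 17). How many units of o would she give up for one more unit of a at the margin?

MRS = 0.15

MU_a = 3/(2√a), MU_o = 5.
MRS = 3/(2√a) ÷ 5.
At (4, 17): MRS = 0.15.
So at (4, 17) the consumer would give up 0.15 units of o for one more unit of a.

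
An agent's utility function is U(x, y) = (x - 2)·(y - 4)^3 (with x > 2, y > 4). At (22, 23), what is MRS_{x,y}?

MRS = 19/60

MU_x = (y−4)^3, MU_y = 3·(x−2)·(y−4)^2.
MRS = (1/3)·(y−4)/(x−2).
At (22, 23): MRS = 19/60.
The indifference curve has slope −19/60 at this bundle.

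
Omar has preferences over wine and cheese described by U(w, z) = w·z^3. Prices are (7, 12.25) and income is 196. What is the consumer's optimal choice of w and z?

MU_w = z^3 and MU_z = 3·w·z^2.
MRS = MU_w/MU_z = (1/3)·z/w.
Tangency: set MRS = p_w/p_z = 7/12.25 = 4/7.
So (1/3)·z/w = 4/7, i.e. z = (12/7)·w.
Substitute into the budget 7·w + 12.25·z = 196: 28·w = 196, so w* = 7.
Then z* = (12/7)·7 = 12.

w* = 7, z* = 12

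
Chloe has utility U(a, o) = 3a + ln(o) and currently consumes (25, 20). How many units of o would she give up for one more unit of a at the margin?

MU_a = 3, MU_o = 1/o.
MRS = 3 ÷ (1/o).
At (25, 20): MRS = 60.
The indifference curve has slope −60 at this bundle.

MRS = 60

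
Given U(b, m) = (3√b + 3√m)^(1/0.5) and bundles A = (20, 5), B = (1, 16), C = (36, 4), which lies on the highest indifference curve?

Bundle C

Evaluate utility at each bundle:
U(A) = 405.000.
U(B) = 225.000.
U(C) = 576.000.
Highest utility is C, so C ≻ A ≻ B.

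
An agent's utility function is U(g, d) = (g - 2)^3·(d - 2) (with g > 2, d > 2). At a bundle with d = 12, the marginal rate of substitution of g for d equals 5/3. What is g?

MU_g = 3·(g−2)^2·(d−2), MU_d = (g−2)^3.
MRS = (3/1)·(d−2)/(g−2).
Substitute d = 12: MRS = 30/(g − 2). Setting this equal to 5/3 gives g − 2 = 30/(5/3) = 18, so g = 20.

g = 20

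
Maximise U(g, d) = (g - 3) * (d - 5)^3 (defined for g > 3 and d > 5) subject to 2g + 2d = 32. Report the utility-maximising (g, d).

MU_g = (d−5)^3, MU_d = 3·(g−3)·(d−5)^2.
MRS = (1/3)·(d−5)/(g−3).
Tangency: set MRS = p_g/p_d = 2/2 = 1.
So (1/3)·(d − 5)/(g − 3) = 1, i.e. (d − 5) = 3·(g − 3).
Rewrite the budget in excess-of-subsistence terms: 2·(g − 3) + 2·(d − 5) = 32 − 2·3 − 2·5 = 16.
Substituting, 8·(g − 3) = 16, so g − 3 = 2 and g* = 5.
Then d − 5 = 3·2 = 6, so d* = 11.

g* = 5, d* = 11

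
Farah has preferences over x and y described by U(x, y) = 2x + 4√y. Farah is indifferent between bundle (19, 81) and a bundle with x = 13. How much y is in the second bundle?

U(19, 81) = 74.
Set U(13, y) = 74 and solve.
With x = 13: 4√y = 74 − 2·13 = 48, so √y = 12 and y = 144.
Check: U(13, 144) = 74.

y = 144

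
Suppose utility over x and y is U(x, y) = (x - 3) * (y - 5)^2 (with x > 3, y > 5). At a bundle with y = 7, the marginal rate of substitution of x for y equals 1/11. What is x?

MU_x = (y−5)^2, MU_y = 2·(x−3)·(y−5).
MRS = (1/2)·(y−5)/(x−3).
Substitute y = 7: MRS = 1/(x − 3). Setting this equal to 1/11 gives x − 3 = 1/(1/11) = 11, so x = 14.

x = 14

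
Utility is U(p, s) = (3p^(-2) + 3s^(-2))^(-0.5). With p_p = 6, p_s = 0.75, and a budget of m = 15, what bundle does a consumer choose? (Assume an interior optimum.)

p* = 2, s* = 4

For CES with ρ = -2, MRS = (s/p)^3.
Tangency: set MRS = p_p/p_s = 6/0.75 = 8.
So (s/p)^3 = 8; taking the cube root, s/p = 2, i.e. s = 2·p.
Substitute into the budget 6·p + 0.75·s = 15: 7.5·p = 15, so p* = 2 and s* = 2·2 = 4.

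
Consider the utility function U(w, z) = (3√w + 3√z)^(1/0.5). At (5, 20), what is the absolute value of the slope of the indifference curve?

MRS = 2

For CES with ρ = 0.5, MRS = √(z/w).
At (5, 20): MRS = 2.
The indifference curve has slope −2 at this bundle.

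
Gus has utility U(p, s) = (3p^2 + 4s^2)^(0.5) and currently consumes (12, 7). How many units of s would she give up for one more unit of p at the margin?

For CES with ρ = 2, MRS = (3/4)·(s/p)^(-1).
At (12, 7): MRS = 9/7.
The indifference curve has slope −9/7 at this bundle.

MRS = 9/7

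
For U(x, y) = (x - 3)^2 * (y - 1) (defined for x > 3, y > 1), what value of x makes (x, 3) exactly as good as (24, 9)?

x = 45

U(24, 9) = 3528.
Set U(x, 3) = 3528 and solve.
With y = 3: (3 − 1) = 2, so (x − 3)^2 = 3528/2 = 1764.
Taking the square root (with x > 3): x − 3 = 42, so x = 45.
Check: U(45, 3) = 3528.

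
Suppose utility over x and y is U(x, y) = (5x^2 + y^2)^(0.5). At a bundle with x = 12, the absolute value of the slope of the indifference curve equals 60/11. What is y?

y = 11

For CES with ρ = 2, MRS = (5/1)·(y/x)^(-1).
Setting (5/1)·(y/12)^(-1) = 60/11 gives (y/12)^(-1) = 12/11, so y/12 = 11/12 and y = 11.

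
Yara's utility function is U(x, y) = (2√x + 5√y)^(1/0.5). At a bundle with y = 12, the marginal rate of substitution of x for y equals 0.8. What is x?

x = 3

For CES with ρ = 0.5, MRS = (2/5)·√(y/x).
Setting (2/5)·√(12/x) = 0.8 gives √(12/x) = 2, so 12/x = 4 and x = 3.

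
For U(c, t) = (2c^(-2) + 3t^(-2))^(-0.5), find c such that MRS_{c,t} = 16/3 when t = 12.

c = 6

For CES with ρ = -2, MRS = (2/3)·(t/c)^3.
Setting (2/3)·(12/c)^3 = 16/3 gives (12/c)^3 = 8, so 12/c = 2 and c = 6.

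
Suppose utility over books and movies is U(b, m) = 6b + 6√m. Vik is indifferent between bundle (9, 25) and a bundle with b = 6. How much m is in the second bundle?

m = 64

U(9, 25) = 84.
Set U(6, m) = 84 and solve.
With b = 6: 6√m = 84 − 6·6 = 48, so √m = 8 and m = 64.
Check: U(6, 64) = 84.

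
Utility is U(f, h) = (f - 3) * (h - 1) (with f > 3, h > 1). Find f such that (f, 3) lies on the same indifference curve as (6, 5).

U(6, 5) = 12.
Set U(f, 3) = 12 and solve.
With h = 3: (3 − 1) = 2, so (f − 3) = 12/2 = 6.
So f = 3 + 6 = 9.
Check: U(9, 3) = 12.

f = 9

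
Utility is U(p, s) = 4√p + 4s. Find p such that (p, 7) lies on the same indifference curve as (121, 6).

U(121, 6) = 68.
Set U(p, 7) = 68 and solve.
With s = 7: 4√p = 68 − 4·7 = 40, so √p = 10 and p = 100.
Check: U(100, 7) = 68.

p = 100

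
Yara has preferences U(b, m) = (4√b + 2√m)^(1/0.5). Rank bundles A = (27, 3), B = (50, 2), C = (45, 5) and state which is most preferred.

Bundle C

Evaluate utility at each bundle:
U(A) = 588.000.
U(B) = 968.000.
U(C) = 980.000.
Highest utility is C, so C ≻ B ≻ A.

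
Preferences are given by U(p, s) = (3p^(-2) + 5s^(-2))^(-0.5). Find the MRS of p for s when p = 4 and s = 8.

For CES with ρ = -2, MRS = (3/5)·(s/p)^3.
At (4, 8): MRS = 4.8.
That is, one extra unit of p is worth 4.8 units of s at the margin.

MRS = 4.8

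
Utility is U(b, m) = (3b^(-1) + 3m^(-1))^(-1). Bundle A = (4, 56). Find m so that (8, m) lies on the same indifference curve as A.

U depends on (b, m) only through S = 3b^(-1) + 3m^(-1), so equal utility means equal S. At (4, 56): S = 45/56.
With b = 8: 3·8^(-1) = 0.375, so 3m^(-1) = 45/56 − 0.375 = 3/7, i.e. m^(-1) = 1/7.
Hence m = 1/(1/7) = 7.
Check: U(8, 7) = 1.2444.

m = 7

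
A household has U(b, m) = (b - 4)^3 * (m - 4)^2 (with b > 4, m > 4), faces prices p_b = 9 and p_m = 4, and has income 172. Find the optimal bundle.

MU_b = 3·(b−4)^2·(m−4)^2, MU_m = 2·(b−4)^3·(m−4).
MRS = (3/2)·(m−4)/(b−4).
Tangency: set MRS = p_b/p_m = 9/4 = 2.25.
So (3/2)·(m − 4)/(b − 4) = 2.25, i.e. (m − 4) = 1.5·(b − 4).
Rewrite the budget in excess-of-subsistence terms: 9·(b − 4) + 4·(m − 4) = 172 − 9·4 − 4·4 = 120.
Substituting, 15·(b − 4) = 120, so b − 4 = 8 and b* = 12.
Then m − 4 = 1.5·8 = 12, so m* = 16.

b* = 12, m* = 16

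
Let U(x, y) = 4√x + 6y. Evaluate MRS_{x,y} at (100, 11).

MRS = 1/30

MU_x = 4/(2√x), MU_y = 6.
MRS = 4/(2√x) ÷ 6.
At (100, 11): MRS = 1/30.
The indifference curve has slope −1/30 at this bundle.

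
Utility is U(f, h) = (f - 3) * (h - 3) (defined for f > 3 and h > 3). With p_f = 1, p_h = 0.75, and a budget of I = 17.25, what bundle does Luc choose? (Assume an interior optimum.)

f* = 9, h* = 11

MU_f = (h−3), MU_h = (f−3).
MRS = (h−3)/(f−3).
Tangency: set MRS = p_f/p_h = 1/0.75 = 4/3.
So (h − 3)/(f − 3) = 4/3, i.e. (h − 3) = (4/3)·(f − 3).
Rewrite the budget in excess-of-subsistence terms: 1·(f − 3) + 0.75·(h − 3) = 17.25 − 1·3 − 0.75·3 = 12.
Substituting, 2·(f − 3) = 12, so f − 3 = 6 and f* = 9.
Then h − 3 = (4/3)·6 = 8, so h* = 11.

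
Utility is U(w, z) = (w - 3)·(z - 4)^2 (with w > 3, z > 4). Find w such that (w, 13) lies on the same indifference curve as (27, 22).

U(27, 22) = 7776.
Set U(w, 13) = 7776 and solve.
With z = 13: (13 − 4)^2 = 81, so (w − 3) = 7776/81 = 96.
So w = 3 + 96 = 99.
Check: U(99, 13) = 7776.

w = 99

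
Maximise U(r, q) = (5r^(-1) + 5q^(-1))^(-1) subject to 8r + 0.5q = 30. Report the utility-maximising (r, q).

For CES with ρ = -1, MRS = (q/r)^2.
Tangency: set MRS = p_r/p_q = 8/0.5 = 16.
So (q/r)^2 = 16; taking the square root, q/r = 4, i.e. q = 4·r.
Substitute into the budget 8·r + 0.5·q = 30: 10·r = 30, so r* = 3 and q* = 4·3 = 12.

r* = 3, q* = 12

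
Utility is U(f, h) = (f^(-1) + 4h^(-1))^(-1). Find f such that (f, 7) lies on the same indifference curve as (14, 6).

f = 6

U depends on (f, h) only through S = f^(-1) + 4h^(-1), so equal utility means equal S. At (14, 6): S = 31/42.
With h = 7: 4·7^(-1) = 4/7, so f^(-1) = 31/42 − 4/7 = 1/6.
Hence f = 1/(1/6) = 6.
Check: U(6, 7) = 1.3548.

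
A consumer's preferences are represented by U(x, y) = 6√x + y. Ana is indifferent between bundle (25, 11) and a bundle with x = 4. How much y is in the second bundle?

U(25, 11) = 41.
Set U(4, y) = 41 and solve.
With x = 4: √4 = 2, so y = 41 − 6·2 = 29.
Check: U(4, 29) = 41.

y = 29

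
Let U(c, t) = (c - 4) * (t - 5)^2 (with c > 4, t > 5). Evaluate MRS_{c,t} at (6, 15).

MU_c = (t−5)^2, MU_t = 2·(c−4)·(t−5).
MRS = (1/2)·(t−5)/(c−4).
At (6, 15): MRS = 2.5.
So at (6, 15) the consumer would give up 2.5 units of t for one more unit of c.

MRS = 2.5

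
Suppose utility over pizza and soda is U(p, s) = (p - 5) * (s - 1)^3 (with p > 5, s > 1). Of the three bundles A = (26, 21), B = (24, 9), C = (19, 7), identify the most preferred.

Bundle A

Evaluate utility at each bundle:
U(A) = 168000.
U(B) = 9728.
U(C) = 3024.
Highest utility is A, so A ≻ B ≻ C.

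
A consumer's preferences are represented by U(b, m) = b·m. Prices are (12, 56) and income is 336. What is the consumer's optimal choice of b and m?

b* = 14, m* = 3

MU_b = m and MU_m = b.
MRS = MU_b/MU_m = m/b.
Tangency: set MRS = p_b/p_m = 12/56 = 3/14.
So m/b = 3/14, i.e. m = (3/14)·b.
Substitute into the budget 12·b + 56·m = 336: 24·b = 336, so b* = 14.
Then m* = (3/14)·14 = 3.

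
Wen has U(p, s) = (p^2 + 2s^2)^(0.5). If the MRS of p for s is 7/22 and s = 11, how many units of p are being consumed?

For CES with ρ = 2, MRS = (1/2)·(s/p)^(-1).
Setting (1/2)·(11/p)^(-1) = 7/22 gives (11/p)^(-1) = 7/11, so 11/p = 11/7 and p = 7.

p = 7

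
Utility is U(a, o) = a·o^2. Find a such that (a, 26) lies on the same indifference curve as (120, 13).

U(120, 13) = 20280.
Set U(a, 26) = 20280 and solve.
With o = 26: 26^2 = 676, so a = 20280/676 = 30.
Check: U(30, 26) = 20280.

a = 30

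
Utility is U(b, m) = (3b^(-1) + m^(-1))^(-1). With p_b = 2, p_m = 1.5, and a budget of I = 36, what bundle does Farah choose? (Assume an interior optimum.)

For CES with ρ = -1, MRS = (3/1)·(m/b)^2.
Tangency: set MRS = p_b/p_m = 2/1.5 = 4/3.
So (m/b)^2 = 4/9; taking the square root, m/b = 2/3, i.e. m = (2/3)·b.
Substitute into the budget 2·b + 1.5·m = 36: 3·b = 36, so b* = 12 and m* = (2/3)·12 = 8.

b* = 12, m* = 8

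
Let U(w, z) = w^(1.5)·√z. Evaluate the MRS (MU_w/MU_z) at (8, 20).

MRS = 7.5

MU_w = 1.5·√w·√z and MU_z = 0.5·w^(1.5)·z^(-0.5).
MRS = MU_w/MU_z = (3)·z/w.
At (8, 20): MRS = 7.5.
The indifference curve has slope −7.5 at this bundle.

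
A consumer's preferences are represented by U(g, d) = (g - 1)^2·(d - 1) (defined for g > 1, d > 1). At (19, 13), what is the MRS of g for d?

MU_g = 2·(g−1)·(d−1), MU_d = (g−1)^2.
MRS = (2/1)·(d−1)/(g−1).
At (19, 13): MRS = 4/3.
So at (19, 13) the consumer would give up 4/3 units of d for one more unit of g.

MRS = 4/3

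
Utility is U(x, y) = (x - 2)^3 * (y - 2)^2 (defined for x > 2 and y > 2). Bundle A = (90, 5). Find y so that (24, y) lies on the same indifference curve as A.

U(90, 5) = 6133248.
Set U(24, y) = 6133248 and solve.
With x = 24: (24 − 2)^3 = 10648, so (y − 2)^2 = 6133248/10648 = 576.
Taking the square root (with y > 2): y − 2 = 24, so y = 26.
Check: U(24, 26) = 6133248.

y = 26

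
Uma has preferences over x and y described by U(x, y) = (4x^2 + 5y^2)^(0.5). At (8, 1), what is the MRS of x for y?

For CES with ρ = 2, MRS = (4/5)·(y/x)^(-1).
At (8, 1): MRS = 6.4.
So at (8, 1) the consumer would give up 6.4 units of y for one more unit of x.

MRS = 6.4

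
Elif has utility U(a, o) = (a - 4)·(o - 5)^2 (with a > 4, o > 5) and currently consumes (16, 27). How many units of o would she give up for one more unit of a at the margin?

MRS = 11/12

MU_a = (o−5)^2, MU_o = 2·(a−4)·(o−5).
MRS = (1/2)·(o−5)/(a−4).
At (16, 27): MRS = 11/12.
So at (16, 27) the consumer would give up 11/12 units of o for one more unit of a.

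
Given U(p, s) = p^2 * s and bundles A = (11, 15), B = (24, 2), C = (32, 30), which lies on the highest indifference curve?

Evaluate utility at each bundle:
U(A) = 1815.
U(B) = 1152.
U(C) = 30720.
Highest utility is C, so C ≻ A ≻ B.

Bundle C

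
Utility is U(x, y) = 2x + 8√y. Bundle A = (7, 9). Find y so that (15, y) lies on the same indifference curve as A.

U(7, 9) = 38.
Set U(15, y) = 38 and solve.
With x = 15: 8√y = 38 − 2·15 = 8, so √y = 1 and y = 1.
Check: U(15, 1) = 38.

y = 1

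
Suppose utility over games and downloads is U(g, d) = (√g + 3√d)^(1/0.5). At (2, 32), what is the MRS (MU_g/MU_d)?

For CES with ρ = 0.5, MRS = (1/3)·√(d/g).
At (2, 32): MRS = 4/3.
The indifference curve has slope −4/3 at this bundle.

MRS = 4/3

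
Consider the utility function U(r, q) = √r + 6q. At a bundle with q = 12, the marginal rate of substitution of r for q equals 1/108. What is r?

MU_r = 1/(2√r), MU_q = 6.
MRS = 1/(2√r) ÷ 6.
MRS depends only on r: (1/12)/√r = 1/108 ⇒ √r = (1/12)/(1/108) = 9 ⇒ r = 81.

r = 81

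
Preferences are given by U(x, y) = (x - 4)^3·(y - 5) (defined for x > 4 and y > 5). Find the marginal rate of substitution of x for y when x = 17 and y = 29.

MRS = 72/13

MU_x = 3·(x−4)^2·(y−5), MU_y = (x−4)^3.
MRS = (3/1)·(y−5)/(x−4).
At (17, 29): MRS = 72/13.
So at (17, 29) the consumer would give up 72/13 units of y for one more unit of x.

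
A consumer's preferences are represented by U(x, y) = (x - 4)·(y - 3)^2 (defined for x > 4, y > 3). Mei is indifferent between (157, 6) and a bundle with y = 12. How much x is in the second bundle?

x = 21

U(157, 6) = 1377.
Set U(x, 12) = 1377 and solve.
With y = 12: (12 − 3)^2 = 81, so (x − 4) = 1377/81 = 17.
So x = 4 + 17 = 21.
Check: U(21, 12) = 1377.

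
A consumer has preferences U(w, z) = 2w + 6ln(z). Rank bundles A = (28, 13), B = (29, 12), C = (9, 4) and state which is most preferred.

Bundle B

Evaluate utility at each bundle:
U(A) = 71.390.
U(B) = 72.909.
U(C) = 26.318.
Highest utility is B, so B ≻ A ≻ C.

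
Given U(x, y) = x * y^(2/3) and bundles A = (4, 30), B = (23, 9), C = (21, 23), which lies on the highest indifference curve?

Evaluate utility at each bundle:
U(A) = 38.620.
U(B) = 99.515.
U(C) = 169.839.
Highest utility is C, so C ≻ B ≻ A.

Bundle C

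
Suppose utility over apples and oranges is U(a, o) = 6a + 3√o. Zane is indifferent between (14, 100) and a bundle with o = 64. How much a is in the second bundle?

a = 15

U(14, 100) = 114.
Set U(a, 64) = 114 and solve.
With o = 64: √64 = 8, so 6a = 114 − 3·8 = 90 and a = 15.
Check: U(15, 64) = 114.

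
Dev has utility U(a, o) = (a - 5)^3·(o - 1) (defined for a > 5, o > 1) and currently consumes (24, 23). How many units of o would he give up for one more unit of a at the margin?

MRS = 66/19

MU_a = 3·(a−5)^2·(o−1), MU_o = (a−5)^3.
MRS = (3/1)·(o−1)/(a−5).
At (24, 23): MRS = 66/19.
So at (24, 23) the consumer would give up 66/19 units of o for one more unit of a.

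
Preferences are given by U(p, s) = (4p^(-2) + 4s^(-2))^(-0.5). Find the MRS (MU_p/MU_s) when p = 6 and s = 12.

MRS = 8

For CES with ρ = -2, MRS = (s/p)^3.
At (6, 12): MRS = 8.
So at (6, 12) the consumer would give up 8 units of s for one more unit of p.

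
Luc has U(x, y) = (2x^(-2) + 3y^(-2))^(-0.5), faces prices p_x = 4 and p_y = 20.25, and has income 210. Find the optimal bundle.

For CES with ρ = -2, MRS = (2/3)·(y/x)^3.
Tangency: set MRS = p_x/p_y = 4/20.25 = 16/81.
So (y/x)^3 = 8/27; taking the cube root, y/x = 2/3, i.e. y = (2/3)·x.
Substitute into the budget 4·x + 20.25·y = 210: 17.5·x = 210, so x* = 12 and y* = (2/3)·12 = 8.

x* = 12, y* = 8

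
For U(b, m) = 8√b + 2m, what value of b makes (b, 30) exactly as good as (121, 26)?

U(121, 26) = 140.
Set U(b, 30) = 140 and solve.
With m = 30: 8√b = 140 − 2·30 = 80, so √b = 10 and b = 100.
Check: U(100, 30) = 140.

b = 100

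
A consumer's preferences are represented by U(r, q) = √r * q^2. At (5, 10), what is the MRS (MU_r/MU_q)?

MRS = 0.5

MU_r = 0.5·r^(-0.5)·q^2 and MU_q = 2·√r·q.
MRS = MU_r/MU_q = (0.25)·q/r.
At (5, 10): MRS = 0.5.
The indifference curve has slope −0.5 at this bundle.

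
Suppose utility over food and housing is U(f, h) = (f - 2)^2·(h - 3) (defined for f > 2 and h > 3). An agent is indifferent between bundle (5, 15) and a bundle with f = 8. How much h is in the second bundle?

h = 6

U(5, 15) = 108.
Set U(8, h) = 108 and solve.
With f = 8: (8 − 2)^2 = 36, so (h − 3) = 108/36 = 3.
So h = 3 + 3 = 6.
Check: U(8, 6) = 108.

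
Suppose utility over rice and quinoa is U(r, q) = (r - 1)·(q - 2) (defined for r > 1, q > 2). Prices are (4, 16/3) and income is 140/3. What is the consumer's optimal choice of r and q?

r* = 5, q* = 5

MU_r = (q−2), MU_q = (r−1).
MRS = (q−2)/(r−1).
Tangency: set MRS = p_r/p_q = 4/(16/3) = 0.75.
So (q − 2)/(r − 1) = 0.75, i.e. (q − 2) = 0.75·(r − 1).
Rewrite the budget in excess-of-subsistence terms: 4·(r − 1) + (16/3)·(q − 2) = 140/3 − 4·1 − (16/3)·2 = 32.
Substituting, 8·(r − 1) = 32, so r − 1 = 4 and r* = 5.
Then q − 2 = 0.75·4 = 3, so q* = 5.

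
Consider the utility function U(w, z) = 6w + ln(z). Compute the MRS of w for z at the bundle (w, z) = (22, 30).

MRS = 180

MU_w = 6, MU_z = 1/z.
MRS = 6 ÷ (1/z).
At (22, 30): MRS = 180.
So at (22, 30) the consumer would give up 180 units of z for one more unit of w.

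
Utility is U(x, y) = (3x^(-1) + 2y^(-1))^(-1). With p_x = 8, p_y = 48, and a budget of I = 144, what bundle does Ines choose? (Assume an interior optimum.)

x* = 6, y* = 2

For CES with ρ = -1, MRS = (3/2)·(y/x)^2.
Tangency: set MRS = p_x/p_y = 8/48 = 1/6.
So (y/x)^2 = 1/9; taking the square root, y/x = 1/3, i.e. y = (1/3)·x.
Substitute into the budget 8·x + 48·y = 144: 24·x = 144, so x* = 6 and y* = (1/3)·6 = 2.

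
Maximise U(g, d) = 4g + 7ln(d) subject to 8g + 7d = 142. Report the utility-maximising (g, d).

MU_g = 4, MU_d = 7/d.
MRS = 4 ÷ (7/d).
Tangency: set MRS = p_g/p_d = 8/7.
MRS depends only on d: (4/7)·d = 8/7 ⇒ d* = (8/7)/(4/7) = 2.
From the budget, 8·g = 142 − 7·2 = 128, so g* = 16.

g* = 16, d* = 2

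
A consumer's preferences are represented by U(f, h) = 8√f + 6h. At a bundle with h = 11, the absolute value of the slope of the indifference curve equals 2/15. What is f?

f = 25

MU_f = 8/(2√f), MU_h = 6.
MRS = 8/(2√f) ÷ 6.
MRS depends only on f: (2/3)/√f = 2/15 ⇒ √f = (2/3)/(2/15) = 5 ⇒ f = 25.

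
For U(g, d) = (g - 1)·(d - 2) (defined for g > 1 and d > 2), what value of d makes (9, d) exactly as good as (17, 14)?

U(17, 14) = 192.
Set U(9, d) = 192 and solve.
With g = 9: (9 − 1) = 8, so (d − 2) = 192/8 = 24.
So d = 2 + 24 = 26.
Check: U(9, 26) = 192.

d = 26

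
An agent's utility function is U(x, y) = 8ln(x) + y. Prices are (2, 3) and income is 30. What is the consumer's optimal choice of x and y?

MU_x = 8/x, MU_y = 1.
MRS = 8/x ÷ 1.
Tangency: set MRS = p_x/p_y = 2/3.
MRS depends only on x: 8/x = 2/3 ⇒ x* = 8/(2/3) = 12.
From the budget, 3·y = 30 − 2·12 = 6, so y* = 2.

x* = 12, y* = 2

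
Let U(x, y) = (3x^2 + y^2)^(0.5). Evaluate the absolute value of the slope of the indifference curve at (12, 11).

MRS = 36/11

For CES with ρ = 2, MRS = (3/1)·(y/x)^(-1).
At (12, 11): MRS = 36/11.
That is, one extra unit of x is worth 36/11 units of y at the margin.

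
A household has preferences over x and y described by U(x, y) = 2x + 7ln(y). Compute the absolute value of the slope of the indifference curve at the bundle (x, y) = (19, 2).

MRS = 4/7

MU_x = 2, MU_y = 7/y.
MRS = 2 ÷ (7/y).
At (19, 2): MRS = 4/7.
So at (19, 2) the consumer would give up 4/7 units of y for one more unit of x.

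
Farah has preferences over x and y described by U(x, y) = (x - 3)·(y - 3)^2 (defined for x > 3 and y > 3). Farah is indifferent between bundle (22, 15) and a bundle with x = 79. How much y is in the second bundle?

U(22, 15) = 2736.
Set U(79, y) = 2736 and solve.
With x = 79: (79 − 3) = 76, so (y − 3)^2 = 2736/76 = 36.
Taking the square root (with y > 3): y − 3 = 6, so y = 9.
Check: U(79, 9) = 2736.

y = 9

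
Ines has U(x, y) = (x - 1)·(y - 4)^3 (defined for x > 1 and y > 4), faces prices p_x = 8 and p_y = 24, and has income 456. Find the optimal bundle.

MU_x = (y−4)^3, MU_y = 3·(x−1)·(y−4)^2.
MRS = (1/3)·(y−4)/(x−1).
Tangency: set MRS = p_x/p_y = 8/24 = 1/3.
So (1/3)·(y − 4)/(x − 1) = 1/3, i.e. (y − 4) = (x − 1).
Rewrite the budget in excess-of-subsistence terms: 8·(x − 1) + 24·(y − 4) = 456 − 8·1 − 24·4 = 352.
Substituting, 32·(x − 1) = 352, so x − 1 = 11 and x* = 12.
Then y − 4 = 11, so y* = 15.

x* = 12, y* = 15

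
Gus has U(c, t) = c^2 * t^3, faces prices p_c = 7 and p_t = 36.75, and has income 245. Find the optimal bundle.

c* = 14, t* = 4

MU_c = 2·c·t^3 and MU_t = 3·c^2·t^2.
MRS = MU_c/MU_t = (2/3)·t/c.
Tangency: set MRS = p_c/p_t = 7/36.75 = 4/21.
So (2/3)·t/c = 4/21, i.e. t = (2/7)·c.
Substitute into the budget 7·c + 36.75·t = 245: 17.5·c = 245, so c* = 14.
Then t* = (2/7)·14 = 4.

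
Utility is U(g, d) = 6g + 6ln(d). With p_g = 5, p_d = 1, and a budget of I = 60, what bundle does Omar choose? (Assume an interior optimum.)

g* = 11, d* = 5

MU_g = 6, MU_d = 6/d.
MRS = 6 ÷ (6/d).
Tangency: set MRS = p_g/p_d = 5/1 = 5.
MRS depends only on d: d = 5 ⇒ d* = 5.
From the budget, 5·g = 60 − 1·5 = 55, so g* = 11.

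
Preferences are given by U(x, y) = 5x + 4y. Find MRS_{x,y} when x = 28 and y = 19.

MU_x = 5, MU_y = 4, so MRS = 5/4 = 1.25 at every bundle.
At (28, 19): MRS = 1.25.
That is, one extra unit of x is worth 1.25 units of y at the margin.

MRS = 1.25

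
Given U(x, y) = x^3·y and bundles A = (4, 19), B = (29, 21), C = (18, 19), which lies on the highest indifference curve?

Bundle B

Evaluate utility at each bundle:
U(A) = 1216.
U(B) = 512169.
U(C) = 110808.
Highest utility is B, so B ≻ C ≻ A.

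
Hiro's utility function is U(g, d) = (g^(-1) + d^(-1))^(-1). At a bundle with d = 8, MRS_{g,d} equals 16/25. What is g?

g = 10

For CES with ρ = -1, MRS = (d/g)^2.
Setting (8/g)^2 = 16/25 gives 8/g = 0.8 and g = 10.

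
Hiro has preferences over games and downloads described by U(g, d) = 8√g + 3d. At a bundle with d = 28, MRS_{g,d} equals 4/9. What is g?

g = 9

MU_g = 8/(2√g), MU_d = 3.
MRS = 8/(2√g) ÷ 3.
MRS depends only on g: (4/3)/√g = 4/9 ⇒ √g = (4/3)/(4/9) = 3 ⇒ g = 9.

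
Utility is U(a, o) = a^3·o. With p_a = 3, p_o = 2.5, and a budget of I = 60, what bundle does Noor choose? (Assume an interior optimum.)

MU_a = 3·a^2·o and MU_o = a^3.
MRS = MU_a/MU_o = (3/1)·o/a.
Tangency: set MRS = p_a/p_o = 3/2.5 = 1.2.
So (3/1)·o/a = 1.2, i.e. o = 0.4·a.
Substitute into the budget 3·a + 2.5·o = 60: 4·a = 60, so a* = 15.
Then o* = 0.4·15 = 6.

a* = 15, o* = 6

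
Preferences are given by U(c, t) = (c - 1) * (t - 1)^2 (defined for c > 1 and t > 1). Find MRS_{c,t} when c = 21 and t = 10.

MU_c = (t−1)^2, MU_t = 2·(c−1)·(t−1).
MRS = (1/2)·(t−1)/(c−1).
At (21, 10): MRS = 9/40.
That is, one extra unit of c is worth 9/40 units of t at the margin.

MRS = 9/40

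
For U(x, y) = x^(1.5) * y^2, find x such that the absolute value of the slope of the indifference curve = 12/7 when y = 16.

MU_x = 1.5·√x·y^2 and MU_y = 2·x^(1.5)·y.
MRS = MU_x/MU_y = (0.75)·y/x.
Substitute y = 16: MRS = 12/x. Setting 12/x = 12/7 gives x = 12/(12/7) = 7.

x = 7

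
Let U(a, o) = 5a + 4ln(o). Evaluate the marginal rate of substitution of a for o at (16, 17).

MRS = 21.25

MU_a = 5, MU_o = 4/o.
MRS = 5 ÷ (4/o).
At (16, 17): MRS = 21.25.
That is, one extra unit of a is worth 21.25 units of o at the margin.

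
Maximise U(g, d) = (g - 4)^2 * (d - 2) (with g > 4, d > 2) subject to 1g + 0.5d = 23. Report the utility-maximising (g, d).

g* = 16, d* = 14

MU_g = 2·(g−4)·(d−2), MU_d = (g−4)^2.
MRS = (2/1)·(d−2)/(g−4).
Tangency: set MRS = p_g/p_d = 1/0.5 = 2.
So (2/1)·(d − 2)/(g − 4) = 2, i.e. (d − 2) = (g − 4).
Rewrite the budget in excess-of-subsistence terms: 1·(g − 4) + 0.5·(d − 2) = 23 − 1·4 − 0.5·2 = 18.
Substituting, 1.5·(g − 4) = 18, so g − 4 = 12 and g* = 16.
Then d − 2 = 12, so d* = 14.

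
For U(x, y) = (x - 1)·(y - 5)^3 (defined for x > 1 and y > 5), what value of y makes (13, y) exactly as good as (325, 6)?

U(325, 6) = 324.
Set U(13, y) = 324 and solve.
With x = 13: (13 − 1) = 12, so (y − 5)^3 = 324/12 = 27.
Taking the cube root (with y > 5): y − 5 = 3, so y = 8.
Check: U(13, 8) = 324.

y = 8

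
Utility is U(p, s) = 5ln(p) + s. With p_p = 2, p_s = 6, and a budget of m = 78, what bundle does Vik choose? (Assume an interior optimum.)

p* = 15, s* = 8

MU_p = 5/p, MU_s = 1.
MRS = 5/p ÷ 1.
Tangency: set MRS = p_p/p_s = 2/6 = 1/3.
MRS depends only on p: 5/p = 1/3 ⇒ p* = 5/(1/3) = 15.
From the budget, 6·s = 78 − 2·15 = 48, so s* = 8.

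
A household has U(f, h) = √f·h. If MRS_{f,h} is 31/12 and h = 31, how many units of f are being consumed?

MU_f = 0.5·f^(-0.5)·h and MU_h = √f.
MRS = MU_f/MU_h = (0.5)·h/f.
Substitute h = 31: MRS = 15.5/f. Setting 15.5/f = 31/12 gives f = 15.5/(31/12) = 6.

f = 6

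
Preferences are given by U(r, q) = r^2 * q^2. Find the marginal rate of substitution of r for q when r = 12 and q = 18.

MU_r = 2·r·q^2 and MU_q = 2·r^2·q.
MRS = MU_r/MU_q = q/r.
At (12, 18): MRS = 1.5.
The indifference curve has slope −1.5 at this bundle.

MRS = 1.5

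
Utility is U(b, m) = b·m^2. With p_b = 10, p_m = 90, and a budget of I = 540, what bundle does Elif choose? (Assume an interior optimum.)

b* = 18, m* = 4

MU_b = m^2 and MU_m = 2·b·m.
MRS = MU_b/MU_m = (1/2)·m/b.
Tangency: set MRS = p_b/p_m = 10/90 = 1/9.
So (1/2)·m/b = 1/9, i.e. m = (2/9)·b.
Substitute into the budget 10·b + 90·m = 540: 30·b = 540, so b* = 18.
Then m* = (2/9)·18 = 4.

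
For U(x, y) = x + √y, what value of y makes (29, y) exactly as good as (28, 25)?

y = 16

U(28, 25) = 33.
Set U(29, y) = 33 and solve.
With x = 29: √y = 33 − 29 = 4, so √y = 4 and y = 16.
Check: U(29, 16) = 33.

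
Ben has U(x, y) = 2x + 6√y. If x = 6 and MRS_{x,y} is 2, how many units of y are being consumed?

MU_x = 2, MU_y = 6/(2√y).
MRS = 2 ÷ (6/(2√y)).
MRS depends only on y: (2/3)·√y = 2 ⇒ √y = 2/(2/3) = 3 ⇒ y = 9.

y = 9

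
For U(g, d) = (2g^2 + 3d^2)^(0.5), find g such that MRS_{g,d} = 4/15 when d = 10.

For CES with ρ = 2, MRS = (2/3)·(d/g)^(-1).
Setting (2/3)·(10/g)^(-1) = 4/15 gives (10/g)^(-1) = 0.4, so 10/g = 2.5 and g = 4.

g = 4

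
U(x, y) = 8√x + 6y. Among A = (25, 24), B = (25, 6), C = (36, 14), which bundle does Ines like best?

Bundle A

Evaluate utility at each bundle:
U(A) = 184.000.
U(B) = 76.000.
U(C) = 132.000.
Highest utility is A, so A ≻ C ≻ B.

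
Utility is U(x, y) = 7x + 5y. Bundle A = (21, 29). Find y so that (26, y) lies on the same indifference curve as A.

y = 22

U(21, 29) = 292.
Set U(26, y) = 292 and solve.
7·26 + 5y = 292 ⇒ 5y = 110 ⇒ y = 22.
Check: U(26, 22) = 292.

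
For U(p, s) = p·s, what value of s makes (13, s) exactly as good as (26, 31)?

U(26, 31) = 806.
Set U(13, s) = 806 and solve.
With p = 13: s = 806/13 = 62.
Check: U(13, 62) = 806.

s = 62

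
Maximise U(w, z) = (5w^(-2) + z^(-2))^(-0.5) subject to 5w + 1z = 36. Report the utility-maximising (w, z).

w* = 6, z* = 6

For CES with ρ = -2, MRS = (5/1)·(z/w)^3.
Tangency: set MRS = p_w/p_z = 5/1 = 5.
So (z/w)^3 = 1; taking the cube root, z/w = 1, i.e. z = w.
Substitute into the budget 5·w + 1·z = 36: 6·w = 36, so w* = 6 and z* = 6.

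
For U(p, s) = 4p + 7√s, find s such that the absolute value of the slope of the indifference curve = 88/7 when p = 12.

MU_p = 4, MU_s = 7/(2√s).
MRS = 4 ÷ (7/(2√s)).
MRS depends only on s: (8/7)·√s = 88/7 ⇒ √s = (88/7)/(8/7) = 11 ⇒ s = 121.

s = 121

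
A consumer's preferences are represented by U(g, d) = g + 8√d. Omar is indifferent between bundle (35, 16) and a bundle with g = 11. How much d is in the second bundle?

U(35, 16) = 67.
Set U(11, d) = 67 and solve.
With g = 11: 8√d = 67 − 11 = 56, so √d = 7 and d = 49.
Check: U(11, 49) = 67.

d = 49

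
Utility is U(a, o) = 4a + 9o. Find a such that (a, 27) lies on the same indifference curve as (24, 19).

a = 6

U(24, 19) = 267.
Set U(a, 27) = 267 and solve.
4a + 9·27 = 267 ⇒ 4a = 24 ⇒ a = 6.
Check: U(6, 27) = 267.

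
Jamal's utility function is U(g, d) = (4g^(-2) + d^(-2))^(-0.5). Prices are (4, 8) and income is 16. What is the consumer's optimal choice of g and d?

For CES with ρ = -2, MRS = (4/1)·(d/g)^3.
Tangency: set MRS = p_g/p_d = 4/8 = 0.5.
So (d/g)^3 = 0.125; taking the cube root, d/g = 0.5, i.e. d = 0.5·g.
Substitute into the budget 4·g + 8·d = 16: 8·g = 16, so g* = 2 and d* = 0.5·2 = 1.

g* = 2, d* = 1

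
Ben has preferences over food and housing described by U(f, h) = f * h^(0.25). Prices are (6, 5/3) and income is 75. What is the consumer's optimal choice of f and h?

MU_f = h^(0.25) and MU_h = 0.25·f·h^(-0.75).
MRS = MU_f/MU_h = (4)·h/f.
Tangency: set MRS = p_f/p_h = 6/(5/3) = 3.6.
So (4)·h/f = 3.6, i.e. h = 0.9·f.
Substitute into the budget 6·f + (5/3)·h = 75: 7.5·f = 75, so f* = 10.
Then h* = 0.9·10 = 9.

f* = 10, h* = 9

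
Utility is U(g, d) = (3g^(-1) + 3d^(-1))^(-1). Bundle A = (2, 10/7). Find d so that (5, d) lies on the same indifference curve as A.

d = 1

U depends on (g, d) only through S = 3g^(-1) + 3d^(-1), so equal utility means equal S. At (2, 10/7): S = 3.6.
With g = 5: 3·5^(-1) = 0.6, so 3d^(-1) = 3.6 − 0.6 = 3, i.e. d^(-1) = 1.
Hence d = 1/1 = 1.
Check: U(5, 1) = 0.2778.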